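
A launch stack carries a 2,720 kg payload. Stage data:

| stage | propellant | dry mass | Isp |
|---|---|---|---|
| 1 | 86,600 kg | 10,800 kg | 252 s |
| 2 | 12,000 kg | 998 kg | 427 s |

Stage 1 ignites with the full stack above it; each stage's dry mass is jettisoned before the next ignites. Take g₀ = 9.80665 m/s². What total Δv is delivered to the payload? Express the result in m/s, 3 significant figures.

Ignition mass of stage 1 = 86,600+10,800 + 12,000+998 + 2,720 = 113,118 kg.
Stage 1: m₀ = 113,118 kg, m_f = 113,118 − 86,600 = 26,518 kg; Δv = 252×9.80665×ln(4.266) = 2471.3×1.4506 ≈ 3585 m/s.
Stage 2: m₀ = 15,718 kg, m_f = 15,718 − 12,000 = 3,718 kg; Δv = 427×9.80665×ln(4.228) = 4187.4×1.4416 ≈ 6037 m/s.
Total Δv = 3585 + 6037 = 9622 m/s.

Δv ≈ 9620 m/s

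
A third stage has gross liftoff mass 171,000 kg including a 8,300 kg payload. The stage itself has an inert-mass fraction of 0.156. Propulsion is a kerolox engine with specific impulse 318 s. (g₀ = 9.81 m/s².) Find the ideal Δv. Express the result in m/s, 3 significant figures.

Stage wet mass = m₀ − payload = 171,000 − 8,300 = 162,700 kg.
Stage dry mass = ε × stage wet mass = 0.156 × 162,700 = 25,381.2 kg.
Burnout mass m_f = stage dry + payload = 25,381.2 + 8,300 = 33,681.2 kg.
v_e = Isp · g₀ = 318 × 9.81 = 3119.6 m/s.
Rocket equation: Δv = v_e · ln(171,000/33,681.2) = 3119.6 × ln(5.077) = 3119.6 × 1.6247 ≈ 5068 m/s.

Δv ≈ 5070 m/s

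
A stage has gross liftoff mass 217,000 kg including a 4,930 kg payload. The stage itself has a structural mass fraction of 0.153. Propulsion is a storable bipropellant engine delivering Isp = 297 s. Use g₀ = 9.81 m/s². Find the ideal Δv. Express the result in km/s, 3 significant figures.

Stage wet mass = m₀ − payload = 217,000 − 4,930 = 212,070 kg.
Stage dry mass = ε × stage wet mass = 0.153 × 212,070 = 32,446.7 kg.
Burnout mass m_f = stage dry + payload = 32,446.7 + 4,930 = 37,376.7 kg.
v_e = Isp · g₀ = 297 × 9.81 = 2913.6 m/s.
Rocket equation: Δv = v_e · ln(217,000/37,376.7) = 2913.6 × ln(5.806) = 2913.6 × 1.7588 ≈ 5125 m/s.

Δv ≈ 5.12 km/s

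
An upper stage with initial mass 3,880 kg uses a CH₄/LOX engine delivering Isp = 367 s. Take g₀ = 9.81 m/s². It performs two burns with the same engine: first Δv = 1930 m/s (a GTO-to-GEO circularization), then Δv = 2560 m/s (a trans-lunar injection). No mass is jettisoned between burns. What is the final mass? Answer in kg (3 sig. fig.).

final mass ≈ 1110 kg

v_e = Isp · g₀ = 367 × 9.81 = 3600.3 m/s.
After the first burn: m = 3880 × exp(−1930/3600.3) = 3880 × 0.58504 = 2,269.96 kg.
After the second burn: m = 2,269.96 × exp(−2560/3600.3) = 2,269.96 × 0.49112 = 1,114.82 kg.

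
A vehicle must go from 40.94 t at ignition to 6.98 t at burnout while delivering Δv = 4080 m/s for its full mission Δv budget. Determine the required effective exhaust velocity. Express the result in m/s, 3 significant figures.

v_e ≈ 2310 m/s

ln(m₀/m_f) = ln(40940/6980) = ln(5.865) = 1.7691.
v_e = Δv / ln(m₀/m_f) = 4080 / 1.7691 = 2306.3 m/s.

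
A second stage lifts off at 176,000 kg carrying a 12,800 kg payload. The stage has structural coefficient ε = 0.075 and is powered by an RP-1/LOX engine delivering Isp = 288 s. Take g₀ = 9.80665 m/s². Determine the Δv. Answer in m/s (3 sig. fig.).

Stage wet mass = m₀ − payload = 176,000 − 12,800 = 163,200 kg.
Stage dry mass = ε × stage wet mass = 0.075 × 163,200 = 12,240 kg.
Burnout mass m_f = stage dry + payload = 12,240 + 12,800 = 25,040 kg.
v_e = Isp · g₀ = 288 × 9.80665 = 2824.3 m/s.
Using Δv = v_e ln(m₀/m_f): Δv = v_e · ln(176,000/25,040) = 2824.3 × ln(7.029) = 2824.3 × 1.9500 ≈ 5507 m/s.

Δv ≈ 5510 m/s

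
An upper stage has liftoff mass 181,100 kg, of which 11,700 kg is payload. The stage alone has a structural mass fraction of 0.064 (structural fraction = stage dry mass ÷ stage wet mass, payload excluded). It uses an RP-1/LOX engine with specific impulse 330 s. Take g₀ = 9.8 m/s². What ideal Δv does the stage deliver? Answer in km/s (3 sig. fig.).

Stage wet mass = m₀ − payload = 181,100 − 11,700 = 169,400 kg.
Stage dry mass = ε × stage wet mass = 0.064 × 169,400 = 10,841.6 kg.
Burnout mass m_f = stage dry + payload = 10,841.6 + 11,700 = 22,541.6 kg.
v_e = Isp · g₀ = 330 × 9.8 = 3234.0 m/s.
Δv = v_e · ln(181,100/22,541.6) = 3234.0 × ln(8.034) = 3234.0 × 2.0837 ≈ 6739 m/s.

Δv ≈ 6.74 km/s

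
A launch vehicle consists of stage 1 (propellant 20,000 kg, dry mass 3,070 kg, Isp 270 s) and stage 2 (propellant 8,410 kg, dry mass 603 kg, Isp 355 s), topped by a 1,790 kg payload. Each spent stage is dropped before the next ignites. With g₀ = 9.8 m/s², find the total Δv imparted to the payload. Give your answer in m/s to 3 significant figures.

Δv ≈ 7610 m/s

Ignition mass of stage 1 = 20,000+3,070 + 8,410+603 + 1,790 = 33,873 kg.
Stage 1: m₀ = 33,873 kg, m_f = 33,873 − 20,000 = 13,873 kg; Δv = 270×9.8×ln(2.442) = 2646.0×0.8927 ≈ 2362 m/s.
Stage 2: m₀ = 10,803 kg, m_f = 10,803 − 8,410 = 2,393 kg; Δv = 355×9.8×ln(4.514) = 3479.0×1.5073 ≈ 5244 m/s.
Total Δv = 2362 + 5244 = 7606 m/s.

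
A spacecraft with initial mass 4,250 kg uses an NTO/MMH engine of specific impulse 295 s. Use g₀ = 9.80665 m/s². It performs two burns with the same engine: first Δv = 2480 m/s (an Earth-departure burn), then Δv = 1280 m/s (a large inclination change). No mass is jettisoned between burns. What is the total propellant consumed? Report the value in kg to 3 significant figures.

v_e = Isp · g₀ = 295 × 9.80665 = 2893.0 m/s.
After the first burn: m = 4250 × exp(−2480/2893.0) = 4250 × 0.42433 = 1,803.4 kg.
After the second burn: m = 1,803.4 × exp(−1280/2893.0) = 1,803.4 × 0.64246 = 1,158.61 kg.
Total propellant = m₀ − m_final = 4250 − 1,158.61 = 3,091.39 kg.

total propellant consumed ≈ 3090 kg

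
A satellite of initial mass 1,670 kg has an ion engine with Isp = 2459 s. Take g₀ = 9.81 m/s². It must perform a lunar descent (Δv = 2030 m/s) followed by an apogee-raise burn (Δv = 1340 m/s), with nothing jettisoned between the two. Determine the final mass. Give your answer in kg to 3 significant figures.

final mass ≈ 1450 kg

v_e = Isp · g₀ = 2459 × 9.81 = 24122.8 m/s.
After the first burn: m = 1670 × exp(−2030/24122.8) = 1670 × 0.91929 = 1,535.21 kg.
After the second burn: m = 1,535.21 × exp(−1340/24122.8) = 1,535.21 × 0.94597 = 1,452.26 kg.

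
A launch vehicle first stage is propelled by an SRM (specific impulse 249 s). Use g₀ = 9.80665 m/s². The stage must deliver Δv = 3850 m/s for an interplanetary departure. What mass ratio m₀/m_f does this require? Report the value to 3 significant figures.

mass ratio ≈ 4.84

v_e = Isp · g₀ = 249 × 9.80665 = 2441.9 m/s.
m₀/m_f = exp(Δv / v_e) = exp(3850 / 2441.9) = exp(1.5767) = 4.8388.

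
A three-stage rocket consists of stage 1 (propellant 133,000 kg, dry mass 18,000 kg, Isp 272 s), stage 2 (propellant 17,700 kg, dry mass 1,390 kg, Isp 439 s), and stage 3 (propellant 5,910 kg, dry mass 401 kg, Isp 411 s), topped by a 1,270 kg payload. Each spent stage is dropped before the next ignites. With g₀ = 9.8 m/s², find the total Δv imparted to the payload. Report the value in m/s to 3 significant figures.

Δv ≈ 14500 m/s

Ignition mass of stage 1 = 133,000+18,000 + 17,700+1,390 + 5,910+401 + 1,270 = 177,671 kg.
Stage 1: m₀ = 177,671 kg, m_f = 177,671 − 133,000 = 44,671 kg; Δv = 272×9.8×ln(3.977) = 2665.6×1.3806 ≈ 3680 m/s.
Stage 2: m₀ = 26,671 kg, m_f = 26,671 − 17,700 = 8,971 kg; Δv = 439×9.8×ln(2.973) = 4302.2×1.0896 ≈ 4688 m/s.
Stage 3: m₀ = 7,581 kg, m_f = 7,581 − 5,910 = 1,671 kg; Δv = 411×9.8×ln(4.537) = 4027.8×1.5122 ≈ 6091 m/s.
Total Δv = 3680 + 4688 + 6091 = 14459 m/s.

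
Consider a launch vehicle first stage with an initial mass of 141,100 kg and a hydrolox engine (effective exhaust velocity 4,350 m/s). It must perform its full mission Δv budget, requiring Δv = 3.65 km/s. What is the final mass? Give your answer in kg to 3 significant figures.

final mass ≈ 61000 kg

Rocket equation: m₀/m_f = exp(Δv / v_e) = exp(3650 / 4350.0) = exp(0.8391) = 2.3142.
m_f = m₀ / 2.3142 = 141,100 / 2.3142 = 60,971.4 kg.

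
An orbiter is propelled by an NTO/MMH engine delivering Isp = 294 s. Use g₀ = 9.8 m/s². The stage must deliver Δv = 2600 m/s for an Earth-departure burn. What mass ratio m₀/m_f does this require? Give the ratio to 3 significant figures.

v_e = Isp · g₀ = 294 × 9.8 = 2881.2 m/s.
Using Δv = v_e ln(m₀/m_f): m₀/m_f = exp(Δv / v_e) = exp(2600 / 2881.2) = exp(0.9024) = 2.4655.

mass ratio ≈ 2.47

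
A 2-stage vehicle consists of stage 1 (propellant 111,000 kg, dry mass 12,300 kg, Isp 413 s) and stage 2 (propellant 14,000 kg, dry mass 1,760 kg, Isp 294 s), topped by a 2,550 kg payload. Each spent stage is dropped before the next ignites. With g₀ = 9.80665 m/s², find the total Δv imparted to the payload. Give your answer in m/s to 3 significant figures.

Ignition mass of stage 1 = 111,000+12,300 + 14,000+1,760 + 2,550 = 141,610 kg.
Stage 1: m₀ = 141,610 kg, m_f = 141,610 − 111,000 = 30,610 kg; Δv = 413×9.80665×ln(4.626) = 4050.1×1.5318 ≈ 6204 m/s.
Stage 2: m₀ = 18,310 kg, m_f = 18,310 − 14,000 = 4,310 kg; Δv = 294×9.80665×ln(4.248) = 2883.2×1.4465 ≈ 4171 m/s.
Total Δv = 6204 + 4171 = 10375 m/s.

Δv ≈ 10400 m/s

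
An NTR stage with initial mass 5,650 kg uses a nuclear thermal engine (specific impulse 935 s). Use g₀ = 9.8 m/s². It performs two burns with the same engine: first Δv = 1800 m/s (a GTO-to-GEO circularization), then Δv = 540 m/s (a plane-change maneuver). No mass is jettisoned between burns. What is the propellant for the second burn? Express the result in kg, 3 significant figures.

v_e = Isp · g₀ = 935 × 9.8 = 9163.0 m/s.
After the first burn: m = 5650 × exp(−1800/9163.0) = 5650 × 0.82165 = 4,642.32 kg.
After the second burn: m = 4,642.32 × exp(−540/9163.0) = 4,642.32 × 0.94277 = 4,376.64 kg.
Second-burn propellant = 4,642.32 − 4,376.64 = 265.68 kg.

propellant for the second burn ≈ 266 kg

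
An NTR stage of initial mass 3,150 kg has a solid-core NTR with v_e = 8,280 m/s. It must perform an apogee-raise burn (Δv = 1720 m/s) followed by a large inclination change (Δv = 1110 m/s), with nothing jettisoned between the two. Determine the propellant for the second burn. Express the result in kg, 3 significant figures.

propellant for the second burn ≈ 321 kg

After the first burn: m = 3150 × exp(−1720/8280.0) = 3150 × 0.81243 = 2,559.15 kg.
After the second burn: m = 2,559.15 × exp(−1110/8280.0) = 2,559.15 × 0.87454 = 2,238.08 kg.
Second-burn propellant = 2,559.15 − 2,238.08 = 321.07 kg.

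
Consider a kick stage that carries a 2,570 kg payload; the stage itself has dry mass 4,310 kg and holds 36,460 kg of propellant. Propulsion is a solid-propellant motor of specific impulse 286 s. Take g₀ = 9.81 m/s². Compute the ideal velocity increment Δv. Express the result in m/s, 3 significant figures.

v_e = Isp · g₀ = 286 × 9.81 = 2805.7 m/s.
m₀ = payload + dry + propellant = 2,570 + 4,310 + 36,460 = 43,340 kg.
m_f = payload + dry = 2,570 + 4,310 = 6,880 kg.
Δv = v_e · ln(m₀/m_f) = 2805.7 × ln(6.299) = 2805.7 × 1.8405 ≈ 5163.7 m/s.

Δv ≈ 5160 m/s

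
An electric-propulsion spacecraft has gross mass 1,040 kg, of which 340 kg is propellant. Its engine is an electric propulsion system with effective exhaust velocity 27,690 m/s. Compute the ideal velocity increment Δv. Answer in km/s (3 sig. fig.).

Δv ≈ 11.0 km/s

m_f = m₀ − m_prop = 1,040 − 340 = 700 kg.
Δv = v_e · ln(m₀/m_f) = 27690.0 × ln(1.486) = 27690.0 × 0.3959 ≈ 10962.4 m/s.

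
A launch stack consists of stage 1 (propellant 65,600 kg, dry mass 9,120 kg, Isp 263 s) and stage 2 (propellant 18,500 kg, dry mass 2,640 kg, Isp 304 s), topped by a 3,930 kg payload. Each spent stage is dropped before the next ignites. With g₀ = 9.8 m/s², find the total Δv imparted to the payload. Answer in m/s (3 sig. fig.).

Ignition mass of stage 1 = 65,600+9,120 + 18,500+2,640 + 3,930 = 99,790 kg.
Stage 1: m₀ = 99,790 kg, m_f = 99,790 − 65,600 = 34,190 kg; Δv = 263×9.8×ln(2.919) = 2577.4×1.0711 ≈ 2761 m/s.
Stage 2: m₀ = 25,070 kg, m_f = 25,070 − 18,500 = 6,570 kg; Δv = 304×9.8×ln(3.816) = 2979.2×1.3392 ≈ 3990 m/s.
Total Δv = 2761 + 3990 = 6751 m/s.

Δv ≈ 6750 m/s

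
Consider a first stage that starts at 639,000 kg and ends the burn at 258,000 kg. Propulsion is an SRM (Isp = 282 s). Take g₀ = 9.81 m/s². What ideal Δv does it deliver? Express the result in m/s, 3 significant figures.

Δv ≈ 2510 m/s

v_e = Isp · g₀ = 282 × 9.81 = 2766.4 m/s.
Δv = v_e · ln(m₀/m_f) = 2766.4 × ln(2.477) = 2766.4 × 0.9069 ≈ 2509.0 m/s.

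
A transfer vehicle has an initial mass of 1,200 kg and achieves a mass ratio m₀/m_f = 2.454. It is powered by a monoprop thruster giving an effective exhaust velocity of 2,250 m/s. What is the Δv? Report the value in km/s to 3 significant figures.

Δv ≈ 2.02 km/s

Using Δv = v_e ln(m₀/m_f): Δv = v_e · ln(2.454) = 2250.0 × 0.8977 ≈ 2019.9 m/s.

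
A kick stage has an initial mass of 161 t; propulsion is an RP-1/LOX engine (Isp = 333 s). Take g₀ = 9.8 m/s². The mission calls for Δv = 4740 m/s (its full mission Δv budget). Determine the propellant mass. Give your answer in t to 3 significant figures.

v_e = Isp · g₀ = 333 × 9.8 = 3263.4 m/s.
By the Tsiolkovsky rocket equation, m₀/m_f = exp(Δv / v_e) = exp(4740 / 3263.4) = exp(1.4525) = 4.2737.
m_f = 161 / 4.2737 = 37.6723 t, so propellant = m₀ − m_f = 161 − 37.6723 = 123.3277 t.

propellant mass ≈ 123 t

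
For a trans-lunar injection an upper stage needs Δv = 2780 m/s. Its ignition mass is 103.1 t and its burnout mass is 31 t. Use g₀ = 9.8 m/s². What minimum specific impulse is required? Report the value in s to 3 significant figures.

ln(m₀/m_f) = ln(103100/31000) = ln(3.326) = 1.2017.
v_e = Δv / ln(m₀/m_f) = 2780 / 1.2017 = 2313.4 m/s.
Isp = v_e / g₀ = 2313.4 / 9.8 = 236.1 s.

Isp ≈ 236 s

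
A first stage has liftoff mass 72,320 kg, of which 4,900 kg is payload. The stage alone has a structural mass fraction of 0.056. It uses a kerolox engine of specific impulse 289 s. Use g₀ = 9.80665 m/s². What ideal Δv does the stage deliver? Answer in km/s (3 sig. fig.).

Δv ≈ 6.01 km/s

Stage wet mass = m₀ − payload = 72,320 − 4,900 = 67,420 kg.
Stage dry mass = ε × stage wet mass = 0.056 × 67,420 = 3,775.52 kg.
Burnout mass m_f = stage dry + payload = 3,775.52 + 4,900 = 8,675.52 kg.
v_e = Isp · g₀ = 289 × 9.80665 = 2834.1 m/s.
Using Δv = v_e ln(m₀/m_f): Δv = v_e · ln(72,320/8,675.52) = 2834.1 × ln(8.336) = 2834.1 × 2.1206 ≈ 6010 m/s.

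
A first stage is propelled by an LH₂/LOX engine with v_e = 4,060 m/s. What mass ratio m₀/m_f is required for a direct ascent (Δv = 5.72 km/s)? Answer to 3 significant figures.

mass ratio ≈ 4.09

m₀/m_f = exp(Δv / v_e) = exp(5720 / 4060.0) = exp(1.4089) = 4.0913.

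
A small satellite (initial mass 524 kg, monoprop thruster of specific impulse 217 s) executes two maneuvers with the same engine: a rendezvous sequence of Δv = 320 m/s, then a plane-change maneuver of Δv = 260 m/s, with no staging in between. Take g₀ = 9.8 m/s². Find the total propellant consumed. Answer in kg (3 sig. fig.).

total propellant consumed ≈ 125 kg

v_e = Isp · g₀ = 217 × 9.8 = 2126.6 m/s.
After the first burn: m = 524 × exp(−320/2126.6) = 524 × 0.86030 = 450.797 kg.
After the second burn: m = 450.797 × exp(−260/2126.6) = 450.797 × 0.88492 = 398.919 kg.
Total propellant = m₀ − m_final = 524 − 398.919 = 125.081 kg.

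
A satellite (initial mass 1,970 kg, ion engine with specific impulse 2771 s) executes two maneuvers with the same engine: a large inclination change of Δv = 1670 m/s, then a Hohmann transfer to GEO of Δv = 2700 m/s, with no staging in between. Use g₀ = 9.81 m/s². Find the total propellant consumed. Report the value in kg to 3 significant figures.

total propellant consumed ≈ 293 kg

v_e = Isp · g₀ = 2771 × 9.81 = 27183.5 m/s.
After the first burn: m = 1970 × exp(−1670/27183.5) = 1970 × 0.94041 = 1,852.61 kg.
After the second burn: m = 1,852.61 × exp(−2700/27183.5) = 1,852.61 × 0.90545 = 1,677.45 kg.
Total propellant = m₀ − m_final = 1970 − 1,677.45 = 292.55 kg.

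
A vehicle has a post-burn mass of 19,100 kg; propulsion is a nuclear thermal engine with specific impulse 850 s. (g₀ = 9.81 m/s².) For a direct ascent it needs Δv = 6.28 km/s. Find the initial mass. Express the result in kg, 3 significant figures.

v_e = Isp · g₀ = 850 × 9.81 = 8338.5 m/s.
By the Tsiolkovsky rocket equation, m₀/m_f = exp(Δv / v_e) = exp(6280 / 8338.5) = exp(0.7531) = 2.1236.
m₀ = m_f × 2.1236 = 19,100 × 2.1236 = 40,560.8 kg.

initial mass ≈ 40600 kg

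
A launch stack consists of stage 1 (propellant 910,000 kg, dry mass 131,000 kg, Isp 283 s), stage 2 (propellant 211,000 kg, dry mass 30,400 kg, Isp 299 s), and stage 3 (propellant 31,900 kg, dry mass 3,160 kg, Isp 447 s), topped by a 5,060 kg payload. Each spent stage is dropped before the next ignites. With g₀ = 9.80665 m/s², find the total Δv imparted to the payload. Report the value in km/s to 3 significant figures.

Δv ≈ 14.2 km/s

Ignition mass of stage 1 = 910,000+131,000 + 211,000+30,400 + 31,900+3,160 + 5,060 = 1,322,520 kg.
Stage 1: m₀ = 1,322,520 kg, m_f = 1,322,520 − 910,000 = 412,520 kg; Δv = 283×9.80665×ln(3.206) = 2775.3×1.1650 ≈ 3233 m/s.
Stage 2: m₀ = 281,520 kg, m_f = 281,520 − 211,000 = 70,520 kg; Δv = 299×9.80665×ln(3.992) = 2932.2×1.3843 ≈ 4059 m/s.
Stage 3: m₀ = 40,120 kg, m_f = 40,120 − 31,900 = 8,220 kg; Δv = 447×9.80665×ln(4.881) = 4383.6×1.5853 ≈ 6949 m/s.
Total Δv = 3233 + 4059 + 6949 = 14241 m/s.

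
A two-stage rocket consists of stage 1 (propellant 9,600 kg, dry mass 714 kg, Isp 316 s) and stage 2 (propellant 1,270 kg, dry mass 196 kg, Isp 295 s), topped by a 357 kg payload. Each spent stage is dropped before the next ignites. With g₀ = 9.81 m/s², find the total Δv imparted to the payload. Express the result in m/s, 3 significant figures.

Ignition mass of stage 1 = 9,600+714 + 1,270+196 + 357 = 12,137 kg.
Stage 1: m₀ = 12,137 kg, m_f = 12,137 − 9,600 = 2,537 kg; Δv = 316×9.81×ln(4.784) = 3100.0×1.5653 ≈ 4852 m/s.
Stage 2: m₀ = 1,823 kg, m_f = 1,823 − 1,270 = 553 kg; Δv = 295×9.81×ln(3.297) = 2894.0×1.1929 ≈ 3452 m/s.
Total Δv = 4852 + 3452 = 8304 m/s.

Δv ≈ 8300 m/s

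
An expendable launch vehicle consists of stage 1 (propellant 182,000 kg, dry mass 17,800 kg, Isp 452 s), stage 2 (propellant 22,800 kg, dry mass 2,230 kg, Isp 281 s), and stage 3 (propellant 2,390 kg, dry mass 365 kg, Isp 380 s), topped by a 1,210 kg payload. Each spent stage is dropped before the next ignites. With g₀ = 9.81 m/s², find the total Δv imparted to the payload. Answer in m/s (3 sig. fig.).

Ignition mass of stage 1 = 182,000+17,800 + 22,800+2,230 + 2,390+365 + 1,210 = 228,795 kg.
Stage 1: m₀ = 228,795 kg, m_f = 228,795 − 182,000 = 46,795 kg; Δv = 452×9.81×ln(4.889) = 4434.1×1.5871 ≈ 7037 m/s.
Stage 2: m₀ = 28,995 kg, m_f = 28,995 − 22,800 = 6,195 kg; Δv = 281×9.81×ln(4.68) = 2756.6×1.5434 ≈ 4254 m/s.
Stage 3: m₀ = 3,965 kg, m_f = 3,965 − 2,390 = 1,575 kg; Δv = 380×9.81×ln(2.517) = 3727.8×0.9233 ≈ 3442 m/s.
Total Δv = 7037 + 4254 + 3442 = 14733 m/s.

Δv ≈ 14700 m/s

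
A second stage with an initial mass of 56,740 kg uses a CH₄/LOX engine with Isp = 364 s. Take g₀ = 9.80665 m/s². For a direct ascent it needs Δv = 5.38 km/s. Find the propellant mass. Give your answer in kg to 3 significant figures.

v_e = Isp · g₀ = 364 × 9.80665 = 3569.6 m/s.
m₀/m_f = exp(Δv / v_e) = exp(5380 / 3569.6) = exp(1.5072) = 4.5139.
m_f = 56,740 / 4.5139 = 12,570.1 kg, so propellant = m₀ − m_f = 56,740 − 12,570.1 = 44,169.9 kg.

propellant mass ≈ 44200 kg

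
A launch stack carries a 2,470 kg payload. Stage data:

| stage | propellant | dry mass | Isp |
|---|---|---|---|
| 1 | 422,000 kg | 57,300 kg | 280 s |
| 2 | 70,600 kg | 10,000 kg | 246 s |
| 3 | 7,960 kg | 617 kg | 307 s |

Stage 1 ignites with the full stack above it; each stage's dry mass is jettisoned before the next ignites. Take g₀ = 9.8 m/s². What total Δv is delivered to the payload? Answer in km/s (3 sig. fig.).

Δv ≈ 11.1 km/s

Ignition mass of stage 1 = 422,000+57,300 + 70,600+10,000 + 7,960+617 + 2,470 = 570,947 kg.
Stage 1: m₀ = 570,947 kg, m_f = 570,947 − 422,000 = 148,947 kg; Δv = 280×9.8×ln(3.833) = 2744.0×1.3437 ≈ 3687 m/s.
Stage 2: m₀ = 91,647 kg, m_f = 91,647 − 70,600 = 21,047 kg; Δv = 246×9.8×ln(4.354) = 2410.8×1.4712 ≈ 3547 m/s.
Stage 3: m₀ = 11,047 kg, m_f = 11,047 − 7,960 = 3,087 kg; Δv = 307×9.8×ln(3.579) = 3008.6×1.2750 ≈ 3836 m/s.
Total Δv = 3687 + 3547 + 3836 = 11070 m/s.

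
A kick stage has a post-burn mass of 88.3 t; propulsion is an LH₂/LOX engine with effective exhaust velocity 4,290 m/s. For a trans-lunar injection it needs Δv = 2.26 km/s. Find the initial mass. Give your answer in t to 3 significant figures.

From the ideal rocket equation, m₀/m_f = exp(Δv / v_e) = exp(2260 / 4290.0) = exp(0.5268) = 1.6935.
m₀ = m_f × 1.6935 = 88.3 × 1.6935 = 149.536 t.

initial mass ≈ 150 t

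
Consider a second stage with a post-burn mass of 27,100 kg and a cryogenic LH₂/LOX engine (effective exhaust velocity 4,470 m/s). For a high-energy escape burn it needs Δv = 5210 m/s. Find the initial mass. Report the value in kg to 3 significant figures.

From the ideal rocket equation, m₀/m_f = exp(Δv / v_e) = exp(5210 / 4470.0) = exp(1.1655) = 3.2077.
m₀ = m_f × 3.2077 = 27,100 × 3.2077 = 86,928.7 kg.

initial mass ≈ 86900 kg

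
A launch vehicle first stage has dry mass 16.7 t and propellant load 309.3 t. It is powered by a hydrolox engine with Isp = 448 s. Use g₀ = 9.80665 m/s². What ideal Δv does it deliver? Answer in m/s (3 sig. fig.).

Δv ≈ 13100 m/s

v_e = Isp · g₀ = 448 × 9.80665 = 4393.4 m/s.
m₀ = m_dry + m_prop = 16.7 + 309.3 = 326 t.
Using Δv = v_e ln(m₀/m_f): Δv = v_e · ln(m₀/m_f) = 4393.4 × ln(19.52) = 4393.4 × 2.9715 ≈ 13054.9 m/s.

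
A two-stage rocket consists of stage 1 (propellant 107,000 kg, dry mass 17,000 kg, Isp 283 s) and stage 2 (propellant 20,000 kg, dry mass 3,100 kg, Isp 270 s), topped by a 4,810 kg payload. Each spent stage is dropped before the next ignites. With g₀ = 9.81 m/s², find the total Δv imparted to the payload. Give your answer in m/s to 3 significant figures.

Δv ≈ 6720 m/s

Ignition mass of stage 1 = 107,000+17,000 + 20,000+3,100 + 4,810 = 151,910 kg.
Stage 1: m₀ = 151,910 kg, m_f = 151,910 − 107,000 = 44,910 kg; Δv = 283×9.81×ln(3.383) = 2776.2×1.2186 ≈ 3383 m/s.
Stage 2: m₀ = 27,910 kg, m_f = 27,910 − 20,000 = 7,910 kg; Δv = 270×9.81×ln(3.528) = 2648.7×1.2609 ≈ 3340 m/s.
Total Δv = 3383 + 3340 = 6723 m/s.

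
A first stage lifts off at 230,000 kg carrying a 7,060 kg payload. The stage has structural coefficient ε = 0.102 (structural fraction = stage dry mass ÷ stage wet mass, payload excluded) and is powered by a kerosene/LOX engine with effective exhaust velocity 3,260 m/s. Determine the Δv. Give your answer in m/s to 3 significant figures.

Stage wet mass = m₀ − payload = 230,000 − 7,060 = 222,940 kg.
Stage dry mass = ε × stage wet mass = 0.102 × 222,940 = 22,739.9 kg.
Burnout mass m_f = stage dry + payload = 22,739.9 + 7,060 = 29,799.9 kg.
By the Tsiolkovsky rocket equation, Δv = v_e · ln(230,000/29,799.9) = 3260.0 × ln(7.718) = 3260.0 × 2.0436 ≈ 6662 m/s.

Δv ≈ 6660 m/s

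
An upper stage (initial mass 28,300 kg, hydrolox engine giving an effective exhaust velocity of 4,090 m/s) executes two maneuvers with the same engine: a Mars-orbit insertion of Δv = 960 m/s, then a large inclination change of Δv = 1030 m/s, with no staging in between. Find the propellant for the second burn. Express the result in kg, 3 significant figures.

After the first burn: m = 28300 × exp(−960/4090.0) = 28300 × 0.79079 = 22,379.4 kg.
After the second burn: m = 22,379.4 × exp(−1030/4090.0) = 22,379.4 × 0.77737 = 17,397.1 kg.
Second-burn propellant = 22,379.4 − 17,397.1 = 4,982.3 kg.

propellant for the second burn ≈ 4980 kg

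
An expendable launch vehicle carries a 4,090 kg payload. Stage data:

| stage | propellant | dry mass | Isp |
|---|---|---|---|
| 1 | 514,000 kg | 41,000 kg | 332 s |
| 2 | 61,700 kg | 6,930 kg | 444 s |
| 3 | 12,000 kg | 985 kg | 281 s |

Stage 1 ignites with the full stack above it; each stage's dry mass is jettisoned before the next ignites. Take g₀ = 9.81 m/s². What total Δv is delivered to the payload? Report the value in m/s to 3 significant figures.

Δv ≈ 14200 m/s

Ignition mass of stage 1 = 514,000+41,000 + 61,700+6,930 + 12,000+985 + 4,090 = 640,705 kg.
Stage 1: m₀ = 640,705 kg, m_f = 640,705 − 514,000 = 126,705 kg; Δv = 332×9.81×ln(5.057) = 3256.9×1.6207 ≈ 5279 m/s.
Stage 2: m₀ = 85,705 kg, m_f = 85,705 − 61,700 = 24,005 kg; Δv = 444×9.81×ln(3.57) = 4355.6×1.2726 ≈ 5543 m/s.
Stage 3: m₀ = 17,075 kg, m_f = 17,075 − 12,000 = 5,075 kg; Δv = 281×9.81×ln(3.365) = 2756.6×1.2133 ≈ 3345 m/s.
Total Δv = 5279 + 5543 + 3345 = 14167 m/s.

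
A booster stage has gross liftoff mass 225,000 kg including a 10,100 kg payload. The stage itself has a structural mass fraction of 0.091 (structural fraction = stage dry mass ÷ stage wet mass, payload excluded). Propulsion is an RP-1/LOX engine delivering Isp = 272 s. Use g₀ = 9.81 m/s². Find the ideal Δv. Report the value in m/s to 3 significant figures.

Δv ≈ 5410 m/s

Stage wet mass = m₀ − payload = 225,000 − 10,100 = 214,900 kg.
Stage dry mass = ε × stage wet mass = 0.091 × 214,900 = 19,555.9 kg.
Burnout mass m_f = stage dry + payload = 19,555.9 + 10,100 = 29,655.9 kg.
v_e = Isp · g₀ = 272 × 9.81 = 2668.3 m/s.
Using Δv = v_e ln(m₀/m_f): Δv = v_e · ln(225,000/29,655.9) = 2668.3 × ln(7.587) = 2668.3 × 2.0264 ≈ 5407 m/s.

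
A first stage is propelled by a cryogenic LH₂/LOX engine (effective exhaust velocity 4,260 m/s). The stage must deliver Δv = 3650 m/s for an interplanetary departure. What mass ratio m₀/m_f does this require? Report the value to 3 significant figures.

By the Tsiolkovsky rocket equation, m₀/m_f = exp(Δv / v_e) = exp(3650 / 4260.0) = exp(0.8568) = 2.3556.

mass ratio ≈ 2.36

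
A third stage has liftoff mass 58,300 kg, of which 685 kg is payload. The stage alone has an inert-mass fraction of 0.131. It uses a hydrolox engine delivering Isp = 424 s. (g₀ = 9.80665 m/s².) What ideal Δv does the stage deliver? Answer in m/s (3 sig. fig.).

Δv ≈ 8140 m/s

Stage wet mass = m₀ − payload = 58,300 − 685 = 57,615 kg.
Stage dry mass = ε × stage wet mass = 0.131 × 57,615 = 7,547.57 kg.
Burnout mass m_f = stage dry + payload = 7,547.57 + 685 = 8,232.57 kg.
v_e = Isp · g₀ = 424 × 9.80665 = 4158.0 m/s.
Rocket equation: Δv = v_e · ln(58,300/8,232.57) = 4158.0 × ln(7.082) = 4158.0 × 1.9575 ≈ 8139 m/s.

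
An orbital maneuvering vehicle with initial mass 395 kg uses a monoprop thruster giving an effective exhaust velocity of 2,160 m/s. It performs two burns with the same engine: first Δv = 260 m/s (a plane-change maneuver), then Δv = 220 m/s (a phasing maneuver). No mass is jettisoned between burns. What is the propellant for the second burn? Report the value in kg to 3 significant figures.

propellant for the second burn ≈ 33.9 kg

After the first burn: m = 395 × exp(−260/2160.0) = 395 × 0.88659 = 350.203 kg.
After the second burn: m = 350.203 × exp(−220/2160.0) = 350.203 × 0.90316 = 316.289 kg.
Second-burn propellant = 350.203 − 316.289 = 33.914 kg.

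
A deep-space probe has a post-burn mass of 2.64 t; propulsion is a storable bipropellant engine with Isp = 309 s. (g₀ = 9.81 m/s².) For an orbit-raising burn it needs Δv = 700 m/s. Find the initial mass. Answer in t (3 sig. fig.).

v_e = Isp · g₀ = 309 × 9.81 = 3031.3 m/s.
By the Tsiolkovsky rocket equation, m₀/m_f = exp(Δv / v_e) = exp(700 / 3031.3) = exp(0.2309) = 1.2598.
m₀ = m_f × 1.2598 = 2.64 × 1.2598 = 3.32587 t.

initial mass ≈ 3.33 t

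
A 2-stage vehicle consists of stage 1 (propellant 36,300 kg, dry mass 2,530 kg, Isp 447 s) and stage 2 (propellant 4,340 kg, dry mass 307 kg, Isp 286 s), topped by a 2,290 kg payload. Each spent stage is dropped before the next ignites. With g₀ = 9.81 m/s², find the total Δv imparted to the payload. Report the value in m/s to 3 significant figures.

Δv ≈ 9670 m/s

Ignition mass of stage 1 = 36,300+2,530 + 4,340+307 + 2,290 = 45,767 kg.
Stage 1: m₀ = 45,767 kg, m_f = 45,767 − 36,300 = 9,467 kg; Δv = 447×9.81×ln(4.834) = 4385.1×1.5758 ≈ 6910 m/s.
Stage 2: m₀ = 6,937 kg, m_f = 6,937 − 4,340 = 2,597 kg; Δv = 286×9.81×ln(2.671) = 2805.7×0.9825 ≈ 2757 m/s.
Total Δv = 6910 + 2757 = 9667 m/s.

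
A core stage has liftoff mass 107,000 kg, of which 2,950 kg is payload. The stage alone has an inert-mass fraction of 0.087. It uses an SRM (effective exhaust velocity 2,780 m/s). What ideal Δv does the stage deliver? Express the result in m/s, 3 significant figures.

Δv ≈ 6080 m/s

Stage wet mass = m₀ − payload = 107,000 − 2,950 = 104,050 kg.
Stage dry mass = ε × stage wet mass = 0.087 × 104,050 = 9,052.35 kg.
Burnout mass m_f = stage dry + payload = 9,052.35 + 2,950 = 12,002.35 kg.
Rocket equation: Δv = v_e · ln(107,000/12,002.35) = 2780.0 × ln(8.915) = 2780.0 × 2.1877 ≈ 6082 m/s.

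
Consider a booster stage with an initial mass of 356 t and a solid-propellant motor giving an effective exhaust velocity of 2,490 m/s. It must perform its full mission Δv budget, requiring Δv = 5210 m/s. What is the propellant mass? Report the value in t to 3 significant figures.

m₀/m_f = exp(Δv / v_e) = exp(5210 / 2490.0) = exp(2.0924) = 8.1041.
m_f = 356 / 8.1041 = 43.9284 t, so propellant = m₀ − m_f = 356 − 43.9284 = 312.0716 t.

propellant mass ≈ 312 t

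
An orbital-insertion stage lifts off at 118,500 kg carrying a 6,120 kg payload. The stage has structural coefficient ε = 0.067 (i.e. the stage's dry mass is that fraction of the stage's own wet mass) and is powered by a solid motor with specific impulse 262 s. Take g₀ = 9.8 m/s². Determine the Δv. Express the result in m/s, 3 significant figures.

Δv ≈ 5550 m/s

Stage wet mass = m₀ − payload = 118,500 − 6,120 = 112,380 kg.
Stage dry mass = ε × stage wet mass = 0.067 × 112,380 = 7,529.46 kg.
Burnout mass m_f = stage dry + payload = 7,529.46 + 6,120 = 13,649.46 kg.
v_e = Isp · g₀ = 262 × 9.8 = 2567.6 m/s.
From the ideal rocket equation, Δv = v_e · ln(118,500/13,649.46) = 2567.6 × ln(8.682) = 2567.6 × 2.1612 ≈ 5549 m/s.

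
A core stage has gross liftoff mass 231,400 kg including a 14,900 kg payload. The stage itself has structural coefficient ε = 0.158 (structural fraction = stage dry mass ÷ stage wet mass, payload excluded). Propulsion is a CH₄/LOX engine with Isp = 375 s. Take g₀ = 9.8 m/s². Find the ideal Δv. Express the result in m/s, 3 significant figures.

Δv ≈ 5700 m/s

Stage wet mass = m₀ − payload = 231,400 − 14,900 = 216,500 kg.
Stage dry mass = ε × stage wet mass = 0.158 × 216,500 = 34,207 kg.
Burnout mass m_f = stage dry + payload = 34,207 + 14,900 = 49,107 kg.
v_e = Isp · g₀ = 375 × 9.8 = 3675.0 m/s.
By the Tsiolkovsky rocket equation, Δv = v_e · ln(231,400/49,107) = 3675.0 × ln(4.712) = 3675.0 × 1.5501 ≈ 5697 m/s.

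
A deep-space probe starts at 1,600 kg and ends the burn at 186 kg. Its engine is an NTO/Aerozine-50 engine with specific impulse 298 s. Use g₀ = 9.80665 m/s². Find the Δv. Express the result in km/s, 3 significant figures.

v_e = Isp · g₀ = 298 × 9.80665 = 2922.4 m/s.
By the Tsiolkovsky rocket equation, Δv = v_e · ln(m₀/m_f) = 2922.4 × ln(8.602) = 2922.4 × 2.1520 ≈ 6289.0 m/s.

Δv ≈ 6.29 km/s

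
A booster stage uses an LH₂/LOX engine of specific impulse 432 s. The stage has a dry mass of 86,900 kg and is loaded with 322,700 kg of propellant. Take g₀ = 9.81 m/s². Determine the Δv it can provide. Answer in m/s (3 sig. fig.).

v_e = Isp · g₀ = 432 × 9.81 = 4237.9 m/s.
m₀ = m_dry + m_prop = 86,900 + 322,700 = 409,600 kg.
Rocket equation: Δv = v_e · ln(m₀/m_f) = 4237.9 × ln(4.713) = 4237.9 × 1.5504 ≈ 6570.6 m/s.

Δv ≈ 6570 m/s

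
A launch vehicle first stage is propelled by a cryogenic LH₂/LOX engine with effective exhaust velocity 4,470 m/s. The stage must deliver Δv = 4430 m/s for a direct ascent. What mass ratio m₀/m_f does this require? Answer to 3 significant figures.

m₀/m_f = exp(Δv / v_e) = exp(4430 / 4470.0) = exp(0.9911) = 2.6941.

mass ratio ≈ 2.69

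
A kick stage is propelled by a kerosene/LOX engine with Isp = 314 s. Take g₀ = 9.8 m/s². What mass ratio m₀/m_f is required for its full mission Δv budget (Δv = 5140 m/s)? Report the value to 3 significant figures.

mass ratio ≈ 5.31

v_e = Isp · g₀ = 314 × 9.8 = 3077.2 m/s.
Using Δv = v_e ln(m₀/m_f): m₀/m_f = exp(Δv / v_e) = exp(5140 / 3077.2) = exp(1.6703) = 5.3140.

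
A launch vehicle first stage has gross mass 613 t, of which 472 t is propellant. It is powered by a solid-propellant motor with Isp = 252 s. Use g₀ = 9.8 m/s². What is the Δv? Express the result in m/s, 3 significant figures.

v_e = Isp · g₀ = 252 × 9.8 = 2469.6 m/s.
m_f = m₀ − m_prop = 613 − 472 = 141 t.
Δv = v_e · ln(m₀/m_f) = 2469.6 × ln(4.348) = 2469.6 × 1.4696 ≈ 3629.3 m/s.

Δv ≈ 3630 m/s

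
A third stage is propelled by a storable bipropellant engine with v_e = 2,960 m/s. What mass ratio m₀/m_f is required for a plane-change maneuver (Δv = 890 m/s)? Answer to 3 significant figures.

mass ratio ≈ 1.35

By the Tsiolkovsky rocket equation, m₀/m_f = exp(Δv / v_e) = exp(890 / 2960.0) = exp(0.3007) = 1.3508.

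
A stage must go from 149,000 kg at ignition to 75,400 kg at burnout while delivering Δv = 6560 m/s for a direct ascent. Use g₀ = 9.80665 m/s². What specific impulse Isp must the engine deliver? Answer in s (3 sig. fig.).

ln(m₀/m_f) = ln(149000/75400) = ln(1.976) = 0.6811.
Rocket equation: v_e = Δv / ln(m₀/m_f) = 6560 / 0.6811 = 9630.9 m/s.
Isp = v_e / g₀ = 9630.9 / 9.80665 = 982.1 s.

Isp ≈ 982 s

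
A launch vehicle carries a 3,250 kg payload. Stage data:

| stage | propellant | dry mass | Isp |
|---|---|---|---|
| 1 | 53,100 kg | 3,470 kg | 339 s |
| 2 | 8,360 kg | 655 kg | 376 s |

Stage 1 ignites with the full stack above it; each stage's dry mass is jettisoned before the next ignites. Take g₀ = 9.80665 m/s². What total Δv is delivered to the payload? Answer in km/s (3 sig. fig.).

Ignition mass of stage 1 = 53,100+3,470 + 8,360+655 + 3,250 = 68,835 kg.
Stage 1: m₀ = 68,835 kg, m_f = 68,835 − 53,100 = 15,735 kg; Δv = 339×9.80665×ln(4.375) = 3324.5×1.4758 ≈ 4906 m/s.
Stage 2: m₀ = 12,265 kg, m_f = 12,265 − 8,360 = 3,905 kg; Δv = 376×9.80665×ln(3.141) = 3687.3×1.1445 ≈ 4220 m/s.
Total Δv = 4906 + 4220 = 9126 m/s.

Δv ≈ 9.13 km/s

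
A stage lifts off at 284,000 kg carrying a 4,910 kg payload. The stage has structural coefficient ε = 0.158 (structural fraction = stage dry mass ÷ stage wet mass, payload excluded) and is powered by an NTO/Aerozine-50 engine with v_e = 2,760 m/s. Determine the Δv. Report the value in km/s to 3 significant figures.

Δv ≈ 4.85 km/s

Stage wet mass = m₀ − payload = 284,000 − 4,910 = 279,090 kg.
Stage dry mass = ε × stage wet mass = 0.158 × 279,090 = 44,096.2 kg.
Burnout mass m_f = stage dry + payload = 44,096.2 + 4,910 = 49,006.2 kg.
By the Tsiolkovsky rocket equation, Δv = v_e · ln(284,000/49,006.2) = 2760.0 × ln(5.795) = 2760.0 × 1.7570 ≈ 4849 m/s.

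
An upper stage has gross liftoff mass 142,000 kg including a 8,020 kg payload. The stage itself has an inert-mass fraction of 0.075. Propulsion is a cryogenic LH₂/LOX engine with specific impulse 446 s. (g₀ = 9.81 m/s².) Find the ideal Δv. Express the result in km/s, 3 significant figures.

Stage wet mass = m₀ − payload = 142,000 − 8,020 = 133,980 kg.
Stage dry mass = ε × stage wet mass = 0.075 × 133,980 = 10,048.5 kg.
Burnout mass m_f = stage dry + payload = 10,048.5 + 8,020 = 18,068.5 kg.
v_e = Isp · g₀ = 446 × 9.81 = 4375.3 m/s.
From the ideal rocket equation, Δv = v_e · ln(142,000/18,068.5) = 4375.3 × ln(7.859) = 4375.3 × 2.0617 ≈ 9020 m/s.

Δv ≈ 9.02 km/s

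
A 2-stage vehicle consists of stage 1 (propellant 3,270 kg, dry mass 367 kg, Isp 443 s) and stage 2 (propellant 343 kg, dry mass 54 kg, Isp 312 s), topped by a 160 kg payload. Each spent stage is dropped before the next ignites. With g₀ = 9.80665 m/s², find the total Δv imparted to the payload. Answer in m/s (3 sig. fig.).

Ignition mass of stage 1 = 3,270+367 + 343+54 + 160 = 4,194 kg.
Stage 1: m₀ = 4,194 kg, m_f = 4,194 − 3,270 = 924 kg; Δv = 443×9.80665×ln(4.539) = 4344.3×1.5127 ≈ 6572 m/s.
Stage 2: m₀ = 557 kg, m_f = 557 − 343 = 214 kg; Δv = 312×9.80665×ln(2.603) = 3059.7×0.9566 ≈ 2927 m/s.
Total Δv = 6572 + 2927 = 9499 m/s.

Δv ≈ 9500 m/s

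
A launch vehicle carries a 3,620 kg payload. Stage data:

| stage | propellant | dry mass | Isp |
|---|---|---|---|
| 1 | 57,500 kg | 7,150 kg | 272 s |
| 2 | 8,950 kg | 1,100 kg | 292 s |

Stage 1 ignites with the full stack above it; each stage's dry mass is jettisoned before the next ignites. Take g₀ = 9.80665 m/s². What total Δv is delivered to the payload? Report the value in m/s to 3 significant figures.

Δv ≈ 6580 m/s

Ignition mass of stage 1 = 57,500+7,150 + 8,950+1,100 + 3,620 = 78,320 kg.
Stage 1: m₀ = 78,320 kg, m_f = 78,320 − 57,500 = 20,820 kg; Δv = 272×9.80665×ln(3.762) = 2667.4×1.3249 ≈ 3534 m/s.
Stage 2: m₀ = 13,670 kg, m_f = 13,670 − 8,950 = 4,720 kg; Δv = 292×9.80665×ln(2.896) = 2863.5×1.0634 ≈ 3045 m/s.
Total Δv = 3534 + 3045 = 6579 m/s.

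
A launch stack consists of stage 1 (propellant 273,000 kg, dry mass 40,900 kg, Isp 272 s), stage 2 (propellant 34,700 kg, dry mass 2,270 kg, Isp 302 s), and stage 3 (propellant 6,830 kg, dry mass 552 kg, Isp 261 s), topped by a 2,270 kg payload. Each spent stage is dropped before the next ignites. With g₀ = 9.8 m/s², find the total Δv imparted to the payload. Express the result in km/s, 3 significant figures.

Δv ≈ 11.0 km/s

Ignition mass of stage 1 = 273,000+40,900 + 34,700+2,270 + 6,830+552 + 2,270 = 360,522 kg.
Stage 1: m₀ = 360,522 kg, m_f = 360,522 − 273,000 = 87,522 kg; Δv = 272×9.8×ln(4.119) = 2665.6×1.4157 ≈ 3774 m/s.
Stage 2: m₀ = 46,622 kg, m_f = 46,622 − 34,700 = 11,922 kg; Δv = 302×9.8×ln(3.911) = 2959.6×1.3637 ≈ 4036 m/s.
Stage 3: m₀ = 9,652 kg, m_f = 9,652 − 6,830 = 2,822 kg; Δv = 261×9.8×ln(3.42) = 2557.8×1.2297 ≈ 3145 m/s.
Total Δv = 3774 + 4036 + 3145 = 10955 m/s.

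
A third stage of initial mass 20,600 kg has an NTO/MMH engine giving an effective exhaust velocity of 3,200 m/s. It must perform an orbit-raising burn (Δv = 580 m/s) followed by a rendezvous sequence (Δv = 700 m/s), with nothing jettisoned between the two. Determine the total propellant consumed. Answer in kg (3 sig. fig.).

After the first burn: m = 20600 × exp(−580/3200.0) = 20600 × 0.83423 = 17,185.1 kg.
After the second burn: m = 17,185.1 × exp(−700/3200.0) = 17,185.1 × 0.80352 = 13,808.6 kg.
Total propellant = m₀ − m_final = 20600 − 13,808.6 = 6,791.4 kg.

total propellant consumed ≈ 6790 kg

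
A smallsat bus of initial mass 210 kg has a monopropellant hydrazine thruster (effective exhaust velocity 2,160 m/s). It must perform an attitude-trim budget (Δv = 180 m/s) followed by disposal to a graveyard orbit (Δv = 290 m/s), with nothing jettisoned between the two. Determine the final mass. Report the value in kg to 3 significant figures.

After the first burn: m = 210 × exp(−180/2160.0) = 210 × 0.92004 = 193.208 kg.
After the second burn: m = 193.208 × exp(−290/2160.0) = 193.208 × 0.87436 = 168.933 kg.

final mass ≈ 169 kg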